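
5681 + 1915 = 7596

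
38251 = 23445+14806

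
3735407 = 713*5239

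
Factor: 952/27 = 2^3 * 3^ (-3) * 7^1 * 17^1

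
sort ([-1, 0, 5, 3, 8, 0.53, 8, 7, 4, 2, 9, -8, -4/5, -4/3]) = [-8, -4/3, -1, -4/5, 0, 0.53, 2, 3, 4, 5, 7, 8, 8, 9]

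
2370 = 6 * 395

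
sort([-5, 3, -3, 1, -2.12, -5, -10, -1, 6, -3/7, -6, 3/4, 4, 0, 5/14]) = [-10, -6, -5, -5, -3, -2.12, -1, -3/7, 0, 5/14, 3/4, 1, 3, 4, 6]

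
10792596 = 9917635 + 874961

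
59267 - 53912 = 5355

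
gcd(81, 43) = 1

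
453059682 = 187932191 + 265127491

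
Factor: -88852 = -1 * 2^2 * 97^1 * 229^1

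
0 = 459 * 0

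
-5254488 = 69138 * (-76)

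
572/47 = 12 + 8/47 ≈ 12.17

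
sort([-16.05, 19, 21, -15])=[-16.05, -15, 19, 21]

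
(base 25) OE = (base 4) 21212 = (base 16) 266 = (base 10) 614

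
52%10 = 2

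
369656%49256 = 24864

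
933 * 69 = 64377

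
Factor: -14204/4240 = -1*2^(-2)*5^(-1)*67^1 = -67/20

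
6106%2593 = 920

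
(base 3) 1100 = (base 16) 24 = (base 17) 22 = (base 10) 36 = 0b100100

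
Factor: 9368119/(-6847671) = -1 * 3^(-1) * 137^(-1) * 16661^(-1) * 9368119^1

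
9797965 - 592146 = 9205819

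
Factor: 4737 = 3^1*1579^1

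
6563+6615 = 13178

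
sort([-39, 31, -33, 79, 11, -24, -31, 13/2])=[-39, -33, -31, -24, 13/2, 11, 31, 79]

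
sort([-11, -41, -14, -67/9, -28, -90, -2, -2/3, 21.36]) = [-90, -41, -28, -14, -11, -67/9, -2, -2/3, 21.36]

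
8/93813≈0.0000853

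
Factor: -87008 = -1*2^5*2719^1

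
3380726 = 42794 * 79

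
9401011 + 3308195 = 12709206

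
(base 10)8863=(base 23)gh8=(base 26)d2n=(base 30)9pd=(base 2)10001010011111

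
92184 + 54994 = 147178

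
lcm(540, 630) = 3780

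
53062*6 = 318372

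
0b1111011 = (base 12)a3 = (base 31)3u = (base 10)123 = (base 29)47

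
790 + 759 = 1549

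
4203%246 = 21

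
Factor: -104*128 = -1*2^10*13^1 = -13312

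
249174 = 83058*3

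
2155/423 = 5 + 40/423 ≈ 5.09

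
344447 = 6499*53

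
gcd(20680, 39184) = 8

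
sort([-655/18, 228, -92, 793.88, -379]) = [-379, -92, -655/18, 228, 793.88]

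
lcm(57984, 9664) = 57984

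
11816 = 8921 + 2895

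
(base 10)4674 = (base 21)acc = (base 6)33350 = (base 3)20102010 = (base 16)1242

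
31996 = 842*38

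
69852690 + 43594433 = 113447123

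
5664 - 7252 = -1588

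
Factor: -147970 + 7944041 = 7796071^1 = 7796071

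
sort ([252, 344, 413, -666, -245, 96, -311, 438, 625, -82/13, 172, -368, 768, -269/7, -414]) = [-666, -414, -368, -311, -245, -269/7, -82/13, 96, 172, 252, 344, 413, 438, 625, 768]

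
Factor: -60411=-1*3^1*13^1*1549^1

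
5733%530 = 433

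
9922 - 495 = 9427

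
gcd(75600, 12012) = 84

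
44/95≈0.463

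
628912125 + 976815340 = 1605727465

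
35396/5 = 7079 + 1/5 = 7079.20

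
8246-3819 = 4427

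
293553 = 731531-437978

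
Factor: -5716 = -1 * 2^2 * 1429^1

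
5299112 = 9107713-3808601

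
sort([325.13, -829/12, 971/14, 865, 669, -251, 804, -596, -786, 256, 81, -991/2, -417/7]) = [-786, -596, -991/2, -251, -829/12, -417/7, 971/14, 81, 256, 325.13, 669, 804, 865]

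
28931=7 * 4133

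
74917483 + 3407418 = 78324901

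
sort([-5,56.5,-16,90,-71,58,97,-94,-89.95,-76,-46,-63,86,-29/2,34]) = [-94,-89.95,-76,-71,-63,-46,-16,-29/2,-5,34,56.5,58,86,90,97]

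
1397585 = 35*39931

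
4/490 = 2/245 ≈ 0.00816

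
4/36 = 1/9 ≈ 0.111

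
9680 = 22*440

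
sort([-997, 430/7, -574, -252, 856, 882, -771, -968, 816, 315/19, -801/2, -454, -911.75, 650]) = [-997, -968, -911.75, -771, -574, -454, -801/2, -252, 315/19, 430/7, 650, 816, 856, 882]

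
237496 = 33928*7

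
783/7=111 + 6/7≈111.86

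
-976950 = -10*97695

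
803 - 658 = 145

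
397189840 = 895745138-498555298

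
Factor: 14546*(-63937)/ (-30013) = 2^1*7^1*17^1*1039^1*3761^1*30013^ (-1) = 930027602/30013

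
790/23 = 34+8/23 ≈ 34.35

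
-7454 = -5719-1735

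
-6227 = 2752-8979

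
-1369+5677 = 4308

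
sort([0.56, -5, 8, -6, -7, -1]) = [-7, -6, -5, -1, 0.56, 8]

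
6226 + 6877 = 13103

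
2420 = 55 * 44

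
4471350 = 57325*78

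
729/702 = 27/26 ≈ 1.04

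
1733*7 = 12131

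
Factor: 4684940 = 2^2*5^1*13^1*37^1*487^1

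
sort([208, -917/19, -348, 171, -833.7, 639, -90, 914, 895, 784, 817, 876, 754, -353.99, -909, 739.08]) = [-909, -833.7, -353.99, -348, -90, -917/19, 171, 208, 639, 739.08, 754, 784, 817, 876, 895, 914]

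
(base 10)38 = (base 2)100110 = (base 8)46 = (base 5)123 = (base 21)1h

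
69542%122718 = 69542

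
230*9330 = 2145900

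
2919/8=364 + 7/8 ≈ 364.88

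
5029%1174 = 333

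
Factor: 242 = 2^1*11^2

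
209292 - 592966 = -383674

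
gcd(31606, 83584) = 2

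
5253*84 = 441252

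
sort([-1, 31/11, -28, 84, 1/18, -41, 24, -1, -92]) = [-92, -41, -28, -1, -1, 1/18, 31/11, 24, 84]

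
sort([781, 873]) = [781, 873]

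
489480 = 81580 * 6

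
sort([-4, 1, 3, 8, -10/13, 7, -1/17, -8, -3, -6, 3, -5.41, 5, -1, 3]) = [-8, -6, -5.41, -4, -3, -1, -10/13, -1/17, 1, 3, 3, 3, 5, 7, 8]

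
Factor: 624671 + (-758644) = -1*7^1*19139^1 = -133973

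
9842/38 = 259 = 259.00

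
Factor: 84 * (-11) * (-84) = 2^4 * 3^2 * 7^2 * 11^1 = 77616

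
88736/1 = 88736 = 88736.00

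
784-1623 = -839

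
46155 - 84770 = -38615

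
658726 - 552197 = 106529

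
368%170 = 28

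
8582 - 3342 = 5240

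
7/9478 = 1/1354 ≈ 0.000739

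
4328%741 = 623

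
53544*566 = 30305904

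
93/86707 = 3/2797 ≈ 0.00107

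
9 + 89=98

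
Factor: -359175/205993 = -1 * 3^1 * 5^2 * 4789^1 * 205993^(-1)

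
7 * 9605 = 67235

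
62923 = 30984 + 31939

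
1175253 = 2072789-897536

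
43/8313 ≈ 0.00517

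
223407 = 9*24823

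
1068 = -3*(-356)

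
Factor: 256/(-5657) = -1 * 2^8 * 5657^(-1)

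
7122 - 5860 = 1262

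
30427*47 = 1430069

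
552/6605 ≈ 0.0836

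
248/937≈0.265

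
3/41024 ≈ 0.0000731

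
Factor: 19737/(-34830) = -1*2^(-1)*3^(-1)*5^(-1)*17^1 = -17/30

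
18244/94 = 9122/47 ≈ 194.09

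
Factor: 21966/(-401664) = -1*2^(-7)*7^1 = -7/128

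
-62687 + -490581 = -553268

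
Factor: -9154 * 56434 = -1 * 2^2 * 7^1 * 23^1 * 29^1 * 139^1 * 199^1 = -516596836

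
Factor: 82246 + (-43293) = 38953^1 = 38953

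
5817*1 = 5817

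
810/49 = 16 + 26/49 ≈ 16.53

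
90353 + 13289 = 103642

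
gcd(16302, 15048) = 1254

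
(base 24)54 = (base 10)124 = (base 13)97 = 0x7c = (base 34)3m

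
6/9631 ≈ 0.000623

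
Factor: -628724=-1 * 2^2 * 157181^1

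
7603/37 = 205 + 18/37 ≈ 205.49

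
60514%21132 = 18250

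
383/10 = 38 + 3/10 = 38.30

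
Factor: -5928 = -1*2^3*3^1*13^1*19^1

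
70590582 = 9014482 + 61576100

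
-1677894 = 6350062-8027956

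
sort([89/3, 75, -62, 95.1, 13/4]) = [-62, 13/4, 89/3, 75, 95.1]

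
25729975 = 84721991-58992016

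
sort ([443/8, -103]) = [-103, 443/8]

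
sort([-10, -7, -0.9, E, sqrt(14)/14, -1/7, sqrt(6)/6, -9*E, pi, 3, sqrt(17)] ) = [-9*E, -10, -7, -0.9, -1/7, sqrt(14)/14, sqrt(6)/6, E, 3, pi, sqrt(17)] 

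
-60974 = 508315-569289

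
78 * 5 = 390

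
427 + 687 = 1114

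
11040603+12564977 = 23605580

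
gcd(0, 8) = 8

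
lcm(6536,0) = 0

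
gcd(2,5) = 1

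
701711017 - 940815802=-239104785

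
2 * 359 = 718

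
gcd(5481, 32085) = 9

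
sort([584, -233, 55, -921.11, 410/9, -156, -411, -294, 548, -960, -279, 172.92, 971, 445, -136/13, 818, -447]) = [-960, -921.11, -447, -411, -294, -279, -233, -156, -136/13, 410/9, 55, 172.92, 445, 548, 584, 818, 971]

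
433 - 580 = -147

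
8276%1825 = 976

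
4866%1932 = 1002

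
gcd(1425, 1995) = 285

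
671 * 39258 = 26342118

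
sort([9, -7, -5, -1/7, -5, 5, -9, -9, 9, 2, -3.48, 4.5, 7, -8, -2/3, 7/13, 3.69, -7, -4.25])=[-9, -9, -8, -7, -7, -5, -5, -4.25, -3.48, -2/3, -1/7, 7/13, 2, 3.69, 4.5, 5, 7, 9, 9]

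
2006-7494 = -5488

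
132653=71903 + 60750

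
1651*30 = 49530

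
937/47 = 19 + 44/47 ≈ 19.94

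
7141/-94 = -75 - 91/94 ≈ -75.97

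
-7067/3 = -2355 - 2/3 ≈ -2355.67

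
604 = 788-184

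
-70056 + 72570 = 2514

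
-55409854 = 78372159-133782013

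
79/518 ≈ 0.153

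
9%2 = 1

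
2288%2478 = 2288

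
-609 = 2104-2713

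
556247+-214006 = 342241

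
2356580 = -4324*(-545)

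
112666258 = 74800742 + 37865516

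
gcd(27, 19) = 1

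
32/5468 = 8/1367 ≈ 0.00585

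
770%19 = 10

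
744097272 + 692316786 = 1436414058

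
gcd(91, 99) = 1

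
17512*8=140096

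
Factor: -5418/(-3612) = 2^(-1)*3^1 = 3/2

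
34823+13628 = 48451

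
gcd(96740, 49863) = 1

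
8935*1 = 8935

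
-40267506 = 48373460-88640966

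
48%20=8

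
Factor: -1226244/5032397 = -1 * 2^2 * 3^1 * 17^1 * 19^(-1) * 173^(-1) * 1531^(-1) * 6011^1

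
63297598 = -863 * (-73346)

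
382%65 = 57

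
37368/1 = 37368 = 37368.00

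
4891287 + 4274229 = 9165516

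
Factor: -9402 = -1*2^1*3^1*1567^1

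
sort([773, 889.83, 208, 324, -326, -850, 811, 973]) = [-850, -326, 208, 324, 773, 811, 889.83, 973]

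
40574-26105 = 14469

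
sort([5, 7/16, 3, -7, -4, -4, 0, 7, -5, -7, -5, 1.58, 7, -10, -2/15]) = [-10, -7, -7, -5, -5, -4, -4, -2/15, 0, 7/16, 1.58, 3, 5, 7, 7]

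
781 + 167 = 948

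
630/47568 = 105/7928 ≈ 0.0132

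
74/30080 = 37/15040 ≈ 0.00246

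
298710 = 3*99570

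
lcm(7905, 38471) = 577065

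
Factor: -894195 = -1*3^2*5^1*31^1*641^1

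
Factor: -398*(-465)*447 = 2^1*3^2*5^1*31^1*149^1*199^1 = 82726290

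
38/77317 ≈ 0.000491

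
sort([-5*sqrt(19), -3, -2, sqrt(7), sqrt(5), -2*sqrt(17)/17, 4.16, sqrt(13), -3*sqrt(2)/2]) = [-5*sqrt(19), -3, -3*sqrt(2)/2, -2, -2*sqrt(17)/17, sqrt(5), sqrt(7), sqrt(13), 4.16]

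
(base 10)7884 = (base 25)cf9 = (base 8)17314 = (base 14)2c32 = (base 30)8mo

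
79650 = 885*90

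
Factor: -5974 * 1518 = -1 * 2^2 * 3^1 * 11^1 * 23^1 * 29^1 * 103^1 = -9068532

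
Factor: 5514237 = 3^4*19^1*3583^1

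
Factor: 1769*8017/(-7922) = -1*2^(-1)*17^(-1)*29^1*61^1*233^(-1)*8017^1 = -14182073/7922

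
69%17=1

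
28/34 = 14/17 ≈ 0.824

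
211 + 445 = 656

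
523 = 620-97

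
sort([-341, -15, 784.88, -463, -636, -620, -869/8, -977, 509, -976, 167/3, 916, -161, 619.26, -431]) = [-977, -976, -636, -620, -463, -431, -341, -161, -869/8, -15, 167/3, 509, 619.26, 784.88, 916]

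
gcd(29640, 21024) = 24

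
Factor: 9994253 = 101^1*98953^1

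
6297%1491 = 333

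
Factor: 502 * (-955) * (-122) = 2^2 * 5^1 * 61^1 * 191^1 * 251^1 = 58488020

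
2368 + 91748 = 94116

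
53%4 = 1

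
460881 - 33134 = 427747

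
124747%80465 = 44282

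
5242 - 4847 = 395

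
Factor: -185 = -1*5^1*37^1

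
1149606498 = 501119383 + 648487115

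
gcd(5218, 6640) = 2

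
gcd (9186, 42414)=6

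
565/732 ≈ 0.772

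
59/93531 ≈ 0.000631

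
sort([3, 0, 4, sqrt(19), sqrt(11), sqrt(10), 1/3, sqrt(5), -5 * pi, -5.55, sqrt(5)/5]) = [-5 * pi, -5.55, 0, 1/3, sqrt(5)/5, sqrt(5), 3, sqrt(10), sqrt(11), 4, sqrt(19)]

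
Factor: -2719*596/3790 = -1*2^1*5^(-1)*149^1*379^(-1)*2719^1 = -810262/1895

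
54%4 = 2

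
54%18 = 0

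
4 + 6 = 10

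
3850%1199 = 253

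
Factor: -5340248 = -1 * 2^3 * 667531^1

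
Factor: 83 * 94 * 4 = 2^3 * 47^1 * 83^1 = 31208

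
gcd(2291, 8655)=1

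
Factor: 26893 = 26893^1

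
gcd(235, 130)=5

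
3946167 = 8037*491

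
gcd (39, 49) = 1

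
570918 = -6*(-95153)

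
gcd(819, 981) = 9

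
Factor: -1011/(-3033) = 3^(-1) = 1/3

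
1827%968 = 859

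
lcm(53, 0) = 0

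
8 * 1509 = 12072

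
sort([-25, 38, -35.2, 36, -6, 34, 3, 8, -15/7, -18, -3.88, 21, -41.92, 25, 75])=[-41.92, -35.2, -25, -18, -6, -3.88, -15/7, 3, 8, 21, 25, 34, 36, 38, 75]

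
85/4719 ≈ 0.0180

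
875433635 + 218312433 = 1093746068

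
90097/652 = 138 + 121/652 ≈ 138.19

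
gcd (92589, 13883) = 1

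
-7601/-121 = 62 + 9/11 ≈ 62.82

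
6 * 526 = 3156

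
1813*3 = 5439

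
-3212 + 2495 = -717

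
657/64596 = 219/21532 ≈ 0.0102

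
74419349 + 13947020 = 88366369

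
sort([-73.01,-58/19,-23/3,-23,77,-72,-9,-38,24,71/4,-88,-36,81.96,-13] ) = [-88,-73.01,-72,-38,-36,-23,-13,-9,-23/3,-58/19,71/4,24,77,81.96] 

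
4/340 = 1/85 ≈ 0.0118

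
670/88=335/44 ≈ 7.61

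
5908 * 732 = 4324656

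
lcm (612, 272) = 2448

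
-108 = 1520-1628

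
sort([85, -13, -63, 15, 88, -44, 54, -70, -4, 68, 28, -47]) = [-70, -63, -47, -44, -13, -4, 15, 28, 54, 68, 85, 88]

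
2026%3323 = 2026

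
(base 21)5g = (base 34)3j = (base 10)121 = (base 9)144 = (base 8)171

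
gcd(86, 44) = 2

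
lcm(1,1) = 1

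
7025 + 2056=9081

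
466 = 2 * 233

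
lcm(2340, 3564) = 231660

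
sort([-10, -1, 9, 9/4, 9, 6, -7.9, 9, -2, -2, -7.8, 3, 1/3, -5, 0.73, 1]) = [-10, -7.9, -7.8, -5, -2, -2, -1, 1/3, 0.73, 1, 9/4, 3, 6, 9, 9, 9]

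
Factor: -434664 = -1 * 2^3 * 3^2 * 6037^1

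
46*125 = 5750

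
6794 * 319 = 2167286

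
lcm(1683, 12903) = 38709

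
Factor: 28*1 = 2^2*7^1 = 28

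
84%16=4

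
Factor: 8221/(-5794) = -1 * 2^(-1) * 2897^(-1) * 8221^1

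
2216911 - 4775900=-2558989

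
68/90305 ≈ 0.000753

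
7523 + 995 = 8518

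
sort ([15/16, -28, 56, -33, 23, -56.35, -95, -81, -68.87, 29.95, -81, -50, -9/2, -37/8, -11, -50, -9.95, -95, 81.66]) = [-95, -95, -81, -81, -68.87, -56.35, -50, -50, -33, -28, -11, -9.95, -37/8, -9/2, 15/16, 23, 29.95, 56, 81.66]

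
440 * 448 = 197120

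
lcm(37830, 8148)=529620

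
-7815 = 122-7937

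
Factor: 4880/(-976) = -1*5^1 = -5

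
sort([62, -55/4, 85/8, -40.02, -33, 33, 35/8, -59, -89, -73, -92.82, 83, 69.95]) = [-92.82, -89, -73, -59, -40.02, -33, -55/4, 35/8, 85/8, 33, 62, 69.95, 83]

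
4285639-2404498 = 1881141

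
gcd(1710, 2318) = 38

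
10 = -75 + 85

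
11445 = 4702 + 6743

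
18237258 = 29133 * 626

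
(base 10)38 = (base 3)1102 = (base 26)1c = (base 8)46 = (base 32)16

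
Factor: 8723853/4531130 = 2^(-1)*3^2*5^(-1)*53^1*109^(-1)*4157^(-1)*18289^1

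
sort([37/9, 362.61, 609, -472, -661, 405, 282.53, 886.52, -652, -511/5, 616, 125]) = [-661, -652, -472, -511/5, 37/9, 125, 282.53, 362.61, 405, 609, 616, 886.52]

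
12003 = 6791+5212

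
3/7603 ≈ 0.000395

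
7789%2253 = 1030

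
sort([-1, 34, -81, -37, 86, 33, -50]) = [-81, -50, -37, -1, 33, 34, 86]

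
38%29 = 9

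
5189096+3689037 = 8878133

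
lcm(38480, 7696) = 38480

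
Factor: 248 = 2^3*31^1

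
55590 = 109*510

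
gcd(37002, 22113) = 21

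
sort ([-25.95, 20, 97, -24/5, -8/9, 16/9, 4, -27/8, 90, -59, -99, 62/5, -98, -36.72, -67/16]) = [-99, -98, -59, -36.72, -25.95, -24/5, -67/16, -27/8, -8/9, 16/9, 4, 62/5, 20, 90, 97]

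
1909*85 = 162265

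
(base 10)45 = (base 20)25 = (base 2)101101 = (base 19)27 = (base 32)1d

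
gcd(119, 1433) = 1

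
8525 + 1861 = 10386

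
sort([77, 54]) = [54, 77]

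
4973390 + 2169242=7142632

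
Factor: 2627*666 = 2^1*3^2*37^2*71^1 = 1749582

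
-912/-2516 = 228/629≈0.362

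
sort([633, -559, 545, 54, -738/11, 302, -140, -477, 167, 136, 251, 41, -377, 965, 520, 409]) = [-559, -477, -377, -140, -738/11, 41, 54, 136, 167, 251, 302, 409, 520, 545, 633, 965]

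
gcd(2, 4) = 2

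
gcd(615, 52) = 1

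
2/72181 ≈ 0.0000277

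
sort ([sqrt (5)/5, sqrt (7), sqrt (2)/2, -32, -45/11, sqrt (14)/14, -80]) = [-80, -32, -45/11, sqrt (14)/14, sqrt (5)/5, sqrt (2)/2, sqrt (7)]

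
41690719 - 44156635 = -2465916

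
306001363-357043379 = -51042016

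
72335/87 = 831 + 38/87 ≈ 831.44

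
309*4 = 1236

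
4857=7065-2208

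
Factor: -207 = -1*3^2*23^1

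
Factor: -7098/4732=-1*2^(-1)*3^1=-3/2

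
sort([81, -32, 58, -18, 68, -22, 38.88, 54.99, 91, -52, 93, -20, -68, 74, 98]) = [-68, -52, -32, -22, -20, -18, 38.88, 54.99, 58, 68, 74, 81, 91, 93, 98]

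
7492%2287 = 631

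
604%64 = 28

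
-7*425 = -2975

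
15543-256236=-240693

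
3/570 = 1/190 ≈ 0.00526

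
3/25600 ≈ 0.000117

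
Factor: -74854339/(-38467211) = 7^1*10693477^1*38467211^(-1) 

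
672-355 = 317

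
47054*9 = 423486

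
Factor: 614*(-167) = -1*2^1*167^1*307^1 = -102538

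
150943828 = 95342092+55601736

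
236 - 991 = -755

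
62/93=2/3 ≈ 0.667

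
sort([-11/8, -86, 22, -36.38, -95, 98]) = [-95, -86, -36.38, -11/8, 22, 98]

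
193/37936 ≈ 0.00509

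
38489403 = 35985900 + 2503503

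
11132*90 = 1001880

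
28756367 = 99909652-71153285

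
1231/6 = 205 + 1/6 ≈ 205.17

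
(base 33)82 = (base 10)266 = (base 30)8q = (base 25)ag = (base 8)412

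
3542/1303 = 2 + 936/1303≈2.72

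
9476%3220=3036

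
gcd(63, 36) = 9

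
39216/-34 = -19608/17 ≈ -1153.41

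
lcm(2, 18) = 18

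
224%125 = 99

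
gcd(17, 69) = 1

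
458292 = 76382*6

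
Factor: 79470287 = 13^1*79^1*223^1*347^1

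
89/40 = 2+9/40 ≈ 2.23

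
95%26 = 17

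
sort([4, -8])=[-8, 4]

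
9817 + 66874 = 76691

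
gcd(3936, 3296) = 32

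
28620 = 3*9540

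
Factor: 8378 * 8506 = 2^2 * 59^1 * 71^1 * 4253^1 = 71263268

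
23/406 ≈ 0.0567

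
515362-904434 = -389072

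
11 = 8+3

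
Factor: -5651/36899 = -1*5651^1*36899^(-1)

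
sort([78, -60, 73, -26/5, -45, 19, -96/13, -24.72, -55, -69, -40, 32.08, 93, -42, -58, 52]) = [-69, -60, -58, -55, -45, -42, -40, -24.72, -96/13, -26/5, 19, 32.08, 52, 73, 78, 93]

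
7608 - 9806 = -2198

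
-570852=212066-782918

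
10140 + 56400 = 66540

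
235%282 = 235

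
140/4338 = 70/2169 ≈ 0.0323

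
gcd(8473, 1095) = 1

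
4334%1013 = 282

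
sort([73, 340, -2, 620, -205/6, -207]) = [-207, -205/6, -2, 73, 340, 620]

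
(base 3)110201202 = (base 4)2101001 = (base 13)42bc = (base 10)9281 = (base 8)22101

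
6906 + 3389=10295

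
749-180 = 569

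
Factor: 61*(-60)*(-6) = 2^3*3^2*5^1*61^1 = 21960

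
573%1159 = 573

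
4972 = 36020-31048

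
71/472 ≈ 0.150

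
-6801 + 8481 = 1680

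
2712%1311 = 90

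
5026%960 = 226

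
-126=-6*21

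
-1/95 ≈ -0.0105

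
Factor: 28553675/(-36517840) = -1*2^(-4)*5^1*19^1*47^1*151^(-1)*1279^1*3023^(-1) = -5710735/7303568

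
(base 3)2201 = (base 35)23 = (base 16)49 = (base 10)73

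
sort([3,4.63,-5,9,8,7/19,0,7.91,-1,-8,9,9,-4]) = [-8,-5,-4,-1,0,7/19,3,4.63,7.91,8,9,9,9]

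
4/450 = 2/225 ≈ 0.00889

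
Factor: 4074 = 2^1*3^1*7^1*97^1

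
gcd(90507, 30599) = 1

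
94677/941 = 100 + 577/941 ≈ 100.61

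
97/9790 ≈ 0.00991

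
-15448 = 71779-87227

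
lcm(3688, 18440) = 18440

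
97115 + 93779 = 190894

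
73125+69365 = 142490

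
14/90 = 7/45 ≈ 0.156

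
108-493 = -385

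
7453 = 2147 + 5306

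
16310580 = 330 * 49426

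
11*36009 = 396099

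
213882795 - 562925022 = -349042227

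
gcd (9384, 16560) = 552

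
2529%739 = 312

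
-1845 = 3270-5115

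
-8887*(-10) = 88870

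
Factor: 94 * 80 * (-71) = -1 * 2^5 * 5^1 * 47^1 * 71^1 = -533920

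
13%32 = 13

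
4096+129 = 4225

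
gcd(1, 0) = 1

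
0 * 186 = 0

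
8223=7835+388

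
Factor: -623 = -1 * 7^1 * 89^1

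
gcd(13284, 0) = 13284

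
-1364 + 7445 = 6081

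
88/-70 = -1 - 9/35 ≈ -1.26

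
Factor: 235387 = 401^1 * 587^1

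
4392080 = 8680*506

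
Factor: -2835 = -1*3^4*5^1*7^1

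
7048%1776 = 1720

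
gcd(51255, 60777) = 9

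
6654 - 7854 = -1200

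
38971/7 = 5567 + 2/7 ≈ 5567.29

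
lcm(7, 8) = 56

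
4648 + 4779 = 9427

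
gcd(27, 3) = 3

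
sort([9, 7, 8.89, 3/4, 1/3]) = [1/3, 3/4, 7, 8.89, 9]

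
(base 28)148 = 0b1110001000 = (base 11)752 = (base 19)29b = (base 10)904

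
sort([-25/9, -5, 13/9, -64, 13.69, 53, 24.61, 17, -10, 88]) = [-64, -10, -5, -25/9, 13/9, 13.69, 17, 24.61, 53, 88]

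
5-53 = -48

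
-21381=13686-35067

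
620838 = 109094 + 511744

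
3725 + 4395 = 8120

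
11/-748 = -1/68 ≈ -0.0147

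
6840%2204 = 228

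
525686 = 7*75098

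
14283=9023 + 5260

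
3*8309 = 24927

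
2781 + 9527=12308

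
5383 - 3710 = 1673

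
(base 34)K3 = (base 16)2AB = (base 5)10213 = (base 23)16G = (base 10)683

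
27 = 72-45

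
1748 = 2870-1122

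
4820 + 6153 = 10973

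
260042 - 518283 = -258241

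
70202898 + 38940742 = 109143640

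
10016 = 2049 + 7967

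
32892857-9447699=23445158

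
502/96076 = 251/48038 ≈ 0.00523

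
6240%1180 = 340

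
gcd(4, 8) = 4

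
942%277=111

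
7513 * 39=293007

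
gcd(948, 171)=3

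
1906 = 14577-12671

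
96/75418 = 48/37709 ≈ 0.00127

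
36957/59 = 626 + 23/59 ≈ 626.39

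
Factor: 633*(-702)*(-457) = 2^1*3^4*13^1*211^1*457^1 = 203075262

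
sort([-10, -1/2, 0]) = [-10, -1/2, 0]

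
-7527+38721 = 31194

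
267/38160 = 89/12720 ≈ 0.00700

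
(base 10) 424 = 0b110101000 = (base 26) g8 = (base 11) 356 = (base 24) hg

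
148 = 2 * 74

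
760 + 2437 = 3197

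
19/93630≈0.000203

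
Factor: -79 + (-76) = -1 * 5^1 * 31^1 = -155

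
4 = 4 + 0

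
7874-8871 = -997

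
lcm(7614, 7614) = 7614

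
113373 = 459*247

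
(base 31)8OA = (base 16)20FA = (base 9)12520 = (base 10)8442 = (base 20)1122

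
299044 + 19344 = 318388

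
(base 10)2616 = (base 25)44g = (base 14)d4c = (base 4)220320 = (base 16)a38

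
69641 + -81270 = -11629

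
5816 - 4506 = 1310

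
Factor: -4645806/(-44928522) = 3^(-1)*11^1*23^(-1)*43^1*47^(-1)*1637^1*2309^(-1) = 774301/7488087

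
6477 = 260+6217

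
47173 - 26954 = 20219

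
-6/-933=2/311 ≈ 0.00643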